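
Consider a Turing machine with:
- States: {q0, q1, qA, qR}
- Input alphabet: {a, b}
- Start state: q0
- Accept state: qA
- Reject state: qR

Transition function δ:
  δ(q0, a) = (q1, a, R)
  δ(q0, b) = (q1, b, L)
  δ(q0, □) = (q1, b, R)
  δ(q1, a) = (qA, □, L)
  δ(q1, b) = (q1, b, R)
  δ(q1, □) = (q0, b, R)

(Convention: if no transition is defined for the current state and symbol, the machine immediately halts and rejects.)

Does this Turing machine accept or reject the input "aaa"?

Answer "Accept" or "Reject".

Execution trace:
Initial: [q0]aaa
Step 1: δ(q0, a) = (q1, a, R) → a[q1]aa
Step 2: δ(q1, a) = (qA, □, L) → [qA]a□a

The machine reaches the accept state qA and halts.

Answer: Accept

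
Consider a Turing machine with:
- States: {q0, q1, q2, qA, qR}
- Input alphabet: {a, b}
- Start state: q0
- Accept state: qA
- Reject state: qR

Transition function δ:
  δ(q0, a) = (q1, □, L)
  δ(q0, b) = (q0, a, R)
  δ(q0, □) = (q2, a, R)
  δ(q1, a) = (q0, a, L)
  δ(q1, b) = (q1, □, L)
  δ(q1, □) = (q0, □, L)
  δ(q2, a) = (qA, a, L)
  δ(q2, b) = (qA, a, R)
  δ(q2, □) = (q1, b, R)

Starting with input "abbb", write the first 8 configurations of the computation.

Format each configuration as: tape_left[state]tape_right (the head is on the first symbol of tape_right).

Transitions applied:
Step 1: δ(q0, a) = (q1, □, L)
Step 2: δ(q1, □) = (q0, □, L)
Step 3: δ(q0, □) = (q2, a, R)
Step 4: δ(q2, □) = (q1, b, R)
Step 5: δ(q1, □) = (q0, □, L)
Step 6: δ(q0, b) = (q0, a, R)
Step 7: δ(q0, □) = (q2, a, R)

The first 8 configurations are:
[q0]abbb ⊢ [q1]□□bbb ⊢ [q0]□□□bbb ⊢ a[q2]□□bbb ⊢ ab[q1]□bbb ⊢ a[q0]b□bbb ⊢ aa[q0]□bbb ⊢ aaa[q2]bbb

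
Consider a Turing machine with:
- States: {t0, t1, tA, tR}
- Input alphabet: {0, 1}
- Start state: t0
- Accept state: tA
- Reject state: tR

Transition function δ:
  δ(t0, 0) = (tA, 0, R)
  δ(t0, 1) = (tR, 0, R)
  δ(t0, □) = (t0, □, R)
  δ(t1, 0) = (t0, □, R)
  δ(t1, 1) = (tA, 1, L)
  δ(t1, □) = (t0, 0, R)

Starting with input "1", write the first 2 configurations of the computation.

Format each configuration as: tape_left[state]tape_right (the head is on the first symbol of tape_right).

Transitions applied:
Step 1: δ(t0, 1) = (tR, 0, R)

The first 2 configurations are:
[t0]1 ⊢ 0[tR]□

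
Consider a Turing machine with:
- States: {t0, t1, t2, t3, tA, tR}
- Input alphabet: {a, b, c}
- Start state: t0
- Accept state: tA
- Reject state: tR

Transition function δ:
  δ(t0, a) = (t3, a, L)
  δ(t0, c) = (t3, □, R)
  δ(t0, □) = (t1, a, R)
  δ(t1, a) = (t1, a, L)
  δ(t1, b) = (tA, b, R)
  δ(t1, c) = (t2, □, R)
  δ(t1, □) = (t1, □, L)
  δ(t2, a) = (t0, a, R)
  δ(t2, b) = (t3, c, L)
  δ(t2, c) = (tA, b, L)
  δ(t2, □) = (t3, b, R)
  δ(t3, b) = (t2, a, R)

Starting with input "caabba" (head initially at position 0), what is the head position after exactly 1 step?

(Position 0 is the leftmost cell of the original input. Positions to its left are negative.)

Execution trace (head position shown):
Step 0: [t0]caabba  (head at position 0)
Step 1: move right → □[t3]aabba  (head at position 1)

After 1 step, the head is at position 1.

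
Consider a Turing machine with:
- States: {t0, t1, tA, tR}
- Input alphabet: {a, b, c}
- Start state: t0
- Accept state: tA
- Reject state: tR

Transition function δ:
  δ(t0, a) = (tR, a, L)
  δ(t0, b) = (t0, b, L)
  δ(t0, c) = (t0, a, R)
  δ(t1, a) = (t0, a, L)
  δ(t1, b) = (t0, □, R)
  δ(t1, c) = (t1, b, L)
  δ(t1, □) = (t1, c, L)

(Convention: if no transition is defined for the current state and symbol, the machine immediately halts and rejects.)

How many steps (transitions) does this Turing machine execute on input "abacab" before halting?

Execution trace:
Initial: [t0]abacab
Step 1: δ(t0, a) = (tR, a, L) → [tR]□abacab

The machine reaches the reject state tR and halts.

The machine executed 1 step before halting.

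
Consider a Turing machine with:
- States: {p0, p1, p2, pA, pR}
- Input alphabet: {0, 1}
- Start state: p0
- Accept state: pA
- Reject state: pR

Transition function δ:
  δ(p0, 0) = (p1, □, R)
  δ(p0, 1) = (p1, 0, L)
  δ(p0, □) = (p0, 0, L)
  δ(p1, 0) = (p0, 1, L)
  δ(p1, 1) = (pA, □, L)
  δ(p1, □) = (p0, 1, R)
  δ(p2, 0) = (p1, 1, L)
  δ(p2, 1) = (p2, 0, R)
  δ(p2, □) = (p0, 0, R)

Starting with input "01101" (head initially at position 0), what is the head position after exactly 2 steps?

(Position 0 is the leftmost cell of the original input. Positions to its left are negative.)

Execution trace (head position shown):
Step 0: [p0]01101  (head at position 0)
Step 1: move right → □[p1]1101  (head at position 1)
Step 2: move left → [pA]□□101  (head at position 0)

After 2 steps, the head is at position 0.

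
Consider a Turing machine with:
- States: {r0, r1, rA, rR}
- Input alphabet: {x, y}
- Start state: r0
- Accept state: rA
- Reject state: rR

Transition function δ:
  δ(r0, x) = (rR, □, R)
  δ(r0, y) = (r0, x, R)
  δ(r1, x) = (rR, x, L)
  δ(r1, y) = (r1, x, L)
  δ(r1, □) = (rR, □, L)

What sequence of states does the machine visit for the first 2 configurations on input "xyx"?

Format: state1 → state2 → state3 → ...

Execution trace:
Initial: [r0]xyx
Step 1: δ(r0, x) = (rR, □, R) → □[rR]yx

The machine reaches the reject state rR and halts.

State sequence: r0 → rR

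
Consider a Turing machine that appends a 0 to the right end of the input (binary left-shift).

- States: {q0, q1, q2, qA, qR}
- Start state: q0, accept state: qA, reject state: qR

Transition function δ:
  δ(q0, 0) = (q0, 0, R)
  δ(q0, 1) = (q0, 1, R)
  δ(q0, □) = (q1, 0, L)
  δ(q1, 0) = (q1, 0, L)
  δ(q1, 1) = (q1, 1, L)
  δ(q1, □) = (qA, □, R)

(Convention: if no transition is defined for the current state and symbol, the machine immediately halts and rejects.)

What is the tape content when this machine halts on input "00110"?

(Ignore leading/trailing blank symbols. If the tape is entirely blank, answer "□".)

Execution trace:
Initial: [q0]00110
Step 1: δ(q0, 0) = (q0, 0, R) → 0[q0]0110
Step 2: δ(q0, 0) = (q0, 0, R) → 00[q0]110
Step 3: δ(q0, 1) = (q0, 1, R) → 001[q0]10
Step 4: δ(q0, 1) = (q0, 1, R) → 0011[q0]0
Step 5: δ(q0, 0) = (q0, 0, R) → 00110[q0]□
Step 6: δ(q0, □) = (q1, 0, L) → 0011[q1]00
Step 7: δ(q1, 0) = (q1, 0, L) → 001[q1]100
Step 8: δ(q1, 1) = (q1, 1, L) → 00[q1]1100
Step 9: δ(q1, 1) = (q1, 1, L) → 0[q1]01100
Step 10: δ(q1, 0) = (q1, 0, L) → [q1]001100
Step 11: δ(q1, 0) = (q1, 0, L) → [q1]□001100
Step 12: δ(q1, □) = (qA, □, R) → □[qA]001100

The machine reaches the accept state qA and halts.

Final tape (ignoring leading/trailing blanks): 001100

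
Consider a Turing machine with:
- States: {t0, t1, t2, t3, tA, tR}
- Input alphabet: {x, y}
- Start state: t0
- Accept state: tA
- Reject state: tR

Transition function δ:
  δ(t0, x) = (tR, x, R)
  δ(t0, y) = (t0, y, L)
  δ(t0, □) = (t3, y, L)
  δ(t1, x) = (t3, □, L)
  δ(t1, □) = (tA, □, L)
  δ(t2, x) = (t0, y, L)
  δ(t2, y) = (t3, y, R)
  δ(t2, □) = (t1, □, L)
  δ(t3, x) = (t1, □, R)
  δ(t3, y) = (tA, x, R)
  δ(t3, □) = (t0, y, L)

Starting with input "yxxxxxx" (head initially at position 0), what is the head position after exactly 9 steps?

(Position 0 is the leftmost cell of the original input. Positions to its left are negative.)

Execution trace (head position shown):
Step 0: [t0]yxxxxxx  (head at position 0)
Step 1: move left → [t0]□yxxxxxx  (head at position -1)
Step 2: move left → [t3]□yyxxxxxx  (head at position -2)
Step 3: move left → [t0]□yyyxxxxxx  (head at position -3)
Step 4: move left → [t3]□yyyyxxxxxx  (head at position -4)
Step 5: move left → [t0]□yyyyyxxxxxx  (head at position -5)
Step 6: move left → [t3]□yyyyyyxxxxxx  (head at position -6)
Step 7: move left → [t0]□yyyyyyyxxxxxx  (head at position -7)
Step 8: move left → [t3]□yyyyyyyyxxxxxx  (head at position -8)
Step 9: move left → [t0]□yyyyyyyyyxxxxxx  (head at position -9)

After 9 steps, the head is at position -9.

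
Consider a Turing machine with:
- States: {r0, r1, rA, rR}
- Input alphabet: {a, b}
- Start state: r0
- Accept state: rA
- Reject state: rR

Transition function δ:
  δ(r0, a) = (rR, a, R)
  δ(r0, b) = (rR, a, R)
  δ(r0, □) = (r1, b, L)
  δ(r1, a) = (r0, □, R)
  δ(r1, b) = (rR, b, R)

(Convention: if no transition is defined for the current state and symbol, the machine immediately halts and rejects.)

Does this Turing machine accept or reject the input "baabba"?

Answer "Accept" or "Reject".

Execution trace:
Initial: [r0]baabba
Step 1: δ(r0, b) = (rR, a, R) → a[rR]aabba

The machine reaches the reject state rR and halts.

Answer: Reject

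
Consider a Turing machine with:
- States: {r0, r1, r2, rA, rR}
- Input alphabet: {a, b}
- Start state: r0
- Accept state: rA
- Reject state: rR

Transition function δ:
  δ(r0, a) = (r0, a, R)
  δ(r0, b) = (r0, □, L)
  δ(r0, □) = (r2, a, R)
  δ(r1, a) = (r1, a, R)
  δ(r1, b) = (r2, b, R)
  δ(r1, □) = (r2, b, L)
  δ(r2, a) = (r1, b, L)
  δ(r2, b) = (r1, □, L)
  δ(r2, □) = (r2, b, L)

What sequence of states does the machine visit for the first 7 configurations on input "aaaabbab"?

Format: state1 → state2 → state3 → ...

Execution trace:
Initial: [r0]aaaabbab
Step 1: δ(r0, a) = (r0, a, R) → a[r0]aaabbab
Step 2: δ(r0, a) = (r0, a, R) → aa[r0]aabbab
Step 3: δ(r0, a) = (r0, a, R) → aaa[r0]abbab
Step 4: δ(r0, a) = (r0, a, R) → aaaa[r0]bbab
Step 5: δ(r0, b) = (r0, □, L) → aaa[r0]a□bab
Step 6: δ(r0, a) = (r0, a, R) → aaaa[r0]□bab

State sequence: r0 → r0 → r0 → r0 → r0 → r0 → r0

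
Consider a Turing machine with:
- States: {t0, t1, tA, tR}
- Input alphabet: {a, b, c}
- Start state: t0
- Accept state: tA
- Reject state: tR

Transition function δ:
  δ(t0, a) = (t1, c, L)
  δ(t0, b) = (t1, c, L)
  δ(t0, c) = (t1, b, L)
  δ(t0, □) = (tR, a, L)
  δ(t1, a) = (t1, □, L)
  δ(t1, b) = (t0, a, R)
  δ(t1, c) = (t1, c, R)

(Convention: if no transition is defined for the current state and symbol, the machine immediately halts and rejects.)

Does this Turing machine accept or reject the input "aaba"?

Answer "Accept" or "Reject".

Execution trace:
Initial: [t0]aaba
Step 1: δ(t0, a) = (t1, c, L) → [t1]□caba

No transition is defined for δ(t1, □). By convention the machine halts and rejects.

Answer: Reject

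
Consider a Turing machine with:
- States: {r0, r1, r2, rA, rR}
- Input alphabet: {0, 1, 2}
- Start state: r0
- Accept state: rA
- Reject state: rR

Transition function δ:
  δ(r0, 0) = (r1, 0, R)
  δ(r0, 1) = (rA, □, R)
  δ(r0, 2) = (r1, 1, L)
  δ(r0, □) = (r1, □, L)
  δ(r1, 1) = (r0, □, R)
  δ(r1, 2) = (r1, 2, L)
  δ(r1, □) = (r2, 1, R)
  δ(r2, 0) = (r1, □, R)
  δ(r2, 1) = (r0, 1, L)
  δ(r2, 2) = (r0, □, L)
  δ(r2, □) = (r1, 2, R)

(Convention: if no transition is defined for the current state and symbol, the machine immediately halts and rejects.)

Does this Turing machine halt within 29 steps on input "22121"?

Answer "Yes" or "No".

Execution trace:
Initial: [r0]22121
Step 1: δ(r0, 2) = (r1, 1, L) → [r1]□12121
Step 2: δ(r1, □) = (r2, 1, R) → 1[r2]12121
Step 3: δ(r2, 1) = (r0, 1, L) → [r0]112121
Step 4: δ(r0, 1) = (rA, □, R) → □[rA]12121

The machine reaches the accept state rA and halts.
The machine halted after 4 steps (within the 29-step bound).

Answer: Yes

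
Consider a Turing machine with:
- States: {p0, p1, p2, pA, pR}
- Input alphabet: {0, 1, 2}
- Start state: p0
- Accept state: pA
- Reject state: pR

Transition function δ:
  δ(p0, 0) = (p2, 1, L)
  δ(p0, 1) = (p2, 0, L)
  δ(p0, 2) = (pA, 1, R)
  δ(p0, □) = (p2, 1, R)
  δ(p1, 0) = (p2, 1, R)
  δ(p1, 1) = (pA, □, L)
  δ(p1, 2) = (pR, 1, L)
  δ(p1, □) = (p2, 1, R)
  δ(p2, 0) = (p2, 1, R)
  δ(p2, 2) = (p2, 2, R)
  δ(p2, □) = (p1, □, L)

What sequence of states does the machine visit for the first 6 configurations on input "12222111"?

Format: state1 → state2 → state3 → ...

Execution trace:
Initial: [p0]12222111
Step 1: δ(p0, 1) = (p2, 0, L) → [p2]□02222111
Step 2: δ(p2, □) = (p1, □, L) → [p1]□□02222111
Step 3: δ(p1, □) = (p2, 1, R) → 1[p2]□02222111
Step 4: δ(p2, □) = (p1, □, L) → [p1]1□02222111
Step 5: δ(p1, 1) = (pA, □, L) → [pA]□□□02222111

The machine reaches the accept state pA and halts.

State sequence: p0 → p2 → p1 → p2 → p1 → pA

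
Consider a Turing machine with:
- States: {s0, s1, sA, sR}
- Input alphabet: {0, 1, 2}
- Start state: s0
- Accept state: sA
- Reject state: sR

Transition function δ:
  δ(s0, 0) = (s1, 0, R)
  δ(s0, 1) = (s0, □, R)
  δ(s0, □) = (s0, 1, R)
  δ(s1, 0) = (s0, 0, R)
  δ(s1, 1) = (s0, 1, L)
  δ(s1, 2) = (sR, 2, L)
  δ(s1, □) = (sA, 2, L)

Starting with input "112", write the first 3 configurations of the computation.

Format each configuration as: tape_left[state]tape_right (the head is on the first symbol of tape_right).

Transitions applied:
Step 1: δ(s0, 1) = (s0, □, R)
Step 2: δ(s0, 1) = (s0, □, R)

The first 3 configurations are:
[s0]112 ⊢ □[s0]12 ⊢ □□[s0]2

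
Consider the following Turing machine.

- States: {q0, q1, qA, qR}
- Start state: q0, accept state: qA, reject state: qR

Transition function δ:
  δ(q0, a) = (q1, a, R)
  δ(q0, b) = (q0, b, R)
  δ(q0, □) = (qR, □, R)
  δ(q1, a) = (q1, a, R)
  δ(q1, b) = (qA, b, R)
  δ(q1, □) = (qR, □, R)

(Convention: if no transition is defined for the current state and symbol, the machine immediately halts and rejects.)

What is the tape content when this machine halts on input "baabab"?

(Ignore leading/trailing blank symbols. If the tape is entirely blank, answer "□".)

Execution trace:
Initial: [q0]baabab
Step 1: δ(q0, b) = (q0, b, R) → b[q0]aabab
Step 2: δ(q0, a) = (q1, a, R) → ba[q1]abab
Step 3: δ(q1, a) = (q1, a, R) → baa[q1]bab
Step 4: δ(q1, b) = (qA, b, R) → baab[qA]ab

The machine reaches the accept state qA and halts.

Final tape (ignoring leading/trailing blanks): baabab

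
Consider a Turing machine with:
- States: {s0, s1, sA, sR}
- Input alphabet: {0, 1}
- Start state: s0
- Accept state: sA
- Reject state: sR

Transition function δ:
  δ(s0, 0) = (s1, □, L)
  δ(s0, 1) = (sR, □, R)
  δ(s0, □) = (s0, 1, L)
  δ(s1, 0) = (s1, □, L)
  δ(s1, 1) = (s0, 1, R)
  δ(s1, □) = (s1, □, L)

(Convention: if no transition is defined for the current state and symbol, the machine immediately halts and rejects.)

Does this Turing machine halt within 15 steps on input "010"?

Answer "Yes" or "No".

Execution trace:
Initial: [s0]010
Step 1: δ(s0, 0) = (s1, □, L) → [s1]□□10
Step 2: δ(s1, □) = (s1, □, L) → [s1]□□□10
Step 3: δ(s1, □) = (s1, □, L) → [s1]□□□□10
Step 4: δ(s1, □) = (s1, □, L) → [s1]□□□□□10
Step 5: δ(s1, □) = (s1, □, L) → [s1]□□□□□□10
Step 6: δ(s1, □) = (s1, □, L) → [s1]□□□□□□□10
Step 7: δ(s1, □) = (s1, □, L) → [s1]□□□□□□□□10
Step 8: δ(s1, □) = (s1, □, L) → [s1]□□□□□□□□□10
Step 9: δ(s1, □) = (s1, □, L) → [s1]□□□□□□□□□□10
Step 10: δ(s1, □) = (s1, □, L) → [s1]□□□□□□□□□□□10
Step 11: δ(s1, □) = (s1, □, L) → [s1]□□□□□□□□□□□□10
Step 12: δ(s1, □) = (s1, □, L) → [s1]□□□□□□□□□□□□□10
Step 13: δ(s1, □) = (s1, □, L) → [s1]□□□□□□□□□□□□□□10
Step 14: δ(s1, □) = (s1, □, L) → [s1]□□□□□□□□□□□□□□□10
Step 15: δ(s1, □) = (s1, □, L) → [s1]□□□□□□□□□□□□□□□□10

The machine has not reached a halting state after 15 steps.
The machine did not halt within the 15-step bound.

Answer: No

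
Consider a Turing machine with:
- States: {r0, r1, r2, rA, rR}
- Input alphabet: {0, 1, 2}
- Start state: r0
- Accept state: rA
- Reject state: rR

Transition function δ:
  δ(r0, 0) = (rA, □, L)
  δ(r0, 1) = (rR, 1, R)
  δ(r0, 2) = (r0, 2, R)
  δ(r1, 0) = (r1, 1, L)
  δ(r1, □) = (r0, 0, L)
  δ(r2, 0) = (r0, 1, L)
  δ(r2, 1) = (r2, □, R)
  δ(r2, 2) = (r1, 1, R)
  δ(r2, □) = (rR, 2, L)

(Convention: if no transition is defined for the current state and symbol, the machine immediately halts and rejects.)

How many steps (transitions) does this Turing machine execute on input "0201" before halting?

Execution trace:
Initial: [r0]0201
Step 1: δ(r0, 0) = (rA, □, L) → [rA]□□201

The machine reaches the accept state rA and halts.

The machine executed 1 step before halting.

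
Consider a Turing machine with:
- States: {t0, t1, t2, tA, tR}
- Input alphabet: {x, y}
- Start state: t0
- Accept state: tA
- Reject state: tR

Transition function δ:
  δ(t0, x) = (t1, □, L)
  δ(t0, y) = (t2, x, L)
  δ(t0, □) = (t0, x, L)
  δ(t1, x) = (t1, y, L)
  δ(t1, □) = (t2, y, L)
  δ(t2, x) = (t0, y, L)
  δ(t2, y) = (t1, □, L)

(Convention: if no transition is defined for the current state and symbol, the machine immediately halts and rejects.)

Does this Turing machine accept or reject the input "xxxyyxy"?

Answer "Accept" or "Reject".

Execution trace:
Initial: [t0]xxxyyxy
Step 1: δ(t0, x) = (t1, □, L) → [t1]□□xxyyxy
Step 2: δ(t1, □) = (t2, y, L) → [t2]□y□xxyyxy

No transition is defined for δ(t2, □). By convention the machine halts and rejects.

Answer: Reject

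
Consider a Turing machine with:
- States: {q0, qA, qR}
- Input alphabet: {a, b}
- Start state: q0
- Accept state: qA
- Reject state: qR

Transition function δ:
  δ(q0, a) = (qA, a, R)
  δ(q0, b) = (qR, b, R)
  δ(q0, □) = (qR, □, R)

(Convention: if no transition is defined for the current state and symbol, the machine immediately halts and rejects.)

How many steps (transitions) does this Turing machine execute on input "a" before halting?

Execution trace:
Initial: [q0]a
Step 1: δ(q0, a) = (qA, a, R) → a[qA]□

The machine reaches the accept state qA and halts.

The machine executed 1 step before halting.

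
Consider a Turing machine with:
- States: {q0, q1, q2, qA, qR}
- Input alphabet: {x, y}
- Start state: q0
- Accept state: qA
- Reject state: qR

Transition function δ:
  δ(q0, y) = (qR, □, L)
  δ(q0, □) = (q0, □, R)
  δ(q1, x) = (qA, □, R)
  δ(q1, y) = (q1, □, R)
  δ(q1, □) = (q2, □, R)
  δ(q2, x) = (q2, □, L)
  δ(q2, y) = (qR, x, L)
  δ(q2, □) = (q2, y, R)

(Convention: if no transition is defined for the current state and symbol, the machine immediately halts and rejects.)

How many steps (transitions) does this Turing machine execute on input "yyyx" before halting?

Execution trace:
Initial: [q0]yyyx
Step 1: δ(q0, y) = (qR, □, L) → [qR]□□yyx

The machine reaches the reject state qR and halts.

The machine executed 1 step before halting.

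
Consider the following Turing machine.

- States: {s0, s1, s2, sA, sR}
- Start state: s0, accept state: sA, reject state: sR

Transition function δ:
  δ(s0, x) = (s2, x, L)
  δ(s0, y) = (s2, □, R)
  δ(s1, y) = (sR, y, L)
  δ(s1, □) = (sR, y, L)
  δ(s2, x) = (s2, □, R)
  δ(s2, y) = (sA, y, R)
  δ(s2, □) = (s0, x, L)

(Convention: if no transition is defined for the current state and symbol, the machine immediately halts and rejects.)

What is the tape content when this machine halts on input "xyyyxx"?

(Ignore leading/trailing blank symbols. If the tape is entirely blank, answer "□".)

Execution trace:
Initial: [s0]xyyyxx
Step 1: δ(s0, x) = (s2, x, L) → [s2]□xyyyxx
Step 2: δ(s2, □) = (s0, x, L) → [s0]□xxyyyxx

No transition is defined for δ(s0, □). By convention the machine halts and rejects.

Final tape (ignoring leading/trailing blanks): xxyyyxx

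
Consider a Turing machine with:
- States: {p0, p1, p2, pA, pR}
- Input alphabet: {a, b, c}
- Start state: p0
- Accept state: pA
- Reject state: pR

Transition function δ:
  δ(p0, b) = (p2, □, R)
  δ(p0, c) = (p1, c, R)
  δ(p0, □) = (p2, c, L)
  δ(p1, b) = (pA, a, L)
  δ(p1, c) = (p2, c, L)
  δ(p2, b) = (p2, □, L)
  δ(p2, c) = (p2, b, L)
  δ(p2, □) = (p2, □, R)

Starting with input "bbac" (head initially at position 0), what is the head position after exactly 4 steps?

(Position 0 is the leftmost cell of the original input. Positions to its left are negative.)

Execution trace (head position shown):
Step 0: [p0]bbac  (head at position 0)
Step 1: move right → □[p2]bac  (head at position 1)
Step 2: move left → [p2]□□ac  (head at position 0)
Step 3: move right → □[p2]□ac  (head at position 1)
Step 4: move right → □□[p2]ac  (head at position 2)

After 4 steps, the head is at position 2.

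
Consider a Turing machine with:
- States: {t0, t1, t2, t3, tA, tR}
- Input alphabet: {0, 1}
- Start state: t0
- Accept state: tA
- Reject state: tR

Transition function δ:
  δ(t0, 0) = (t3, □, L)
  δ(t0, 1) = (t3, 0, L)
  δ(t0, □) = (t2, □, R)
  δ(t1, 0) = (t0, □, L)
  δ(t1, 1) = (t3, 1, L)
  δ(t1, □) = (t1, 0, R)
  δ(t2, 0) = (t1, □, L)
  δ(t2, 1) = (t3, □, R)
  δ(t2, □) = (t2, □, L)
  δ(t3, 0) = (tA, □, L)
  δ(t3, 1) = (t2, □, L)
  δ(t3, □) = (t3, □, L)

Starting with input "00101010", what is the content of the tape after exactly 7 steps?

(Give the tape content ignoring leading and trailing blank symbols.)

Execution trace:
Initial: [t0]00101010
Step 1: δ(t0, 0) = (t3, □, L) → [t3]□□0101010
Step 2: δ(t3, □) = (t3, □, L) → [t3]□□□0101010
Step 3: δ(t3, □) = (t3, □, L) → [t3]□□□□0101010
Step 4: δ(t3, □) = (t3, □, L) → [t3]□□□□□0101010
Step 5: δ(t3, □) = (t3, □, L) → [t3]□□□□□□0101010
Step 6: δ(t3, □) = (t3, □, L) → [t3]□□□□□□□0101010
Step 7: δ(t3, □) = (t3, □, L) → [t3]□□□□□□□□0101010

After 7 steps, the tape (ignoring leading/trailing blanks) is: 0101010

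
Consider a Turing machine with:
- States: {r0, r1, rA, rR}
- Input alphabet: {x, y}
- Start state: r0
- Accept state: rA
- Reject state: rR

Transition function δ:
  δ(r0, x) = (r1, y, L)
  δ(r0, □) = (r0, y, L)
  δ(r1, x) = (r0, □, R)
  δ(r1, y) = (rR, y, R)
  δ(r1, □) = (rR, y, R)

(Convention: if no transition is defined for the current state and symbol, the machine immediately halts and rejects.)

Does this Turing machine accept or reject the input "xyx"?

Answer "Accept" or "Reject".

Execution trace:
Initial: [r0]xyx
Step 1: δ(r0, x) = (r1, y, L) → [r1]□yyx
Step 2: δ(r1, □) = (rR, y, R) → y[rR]yyx

The machine reaches the reject state rR and halts.

Answer: Reject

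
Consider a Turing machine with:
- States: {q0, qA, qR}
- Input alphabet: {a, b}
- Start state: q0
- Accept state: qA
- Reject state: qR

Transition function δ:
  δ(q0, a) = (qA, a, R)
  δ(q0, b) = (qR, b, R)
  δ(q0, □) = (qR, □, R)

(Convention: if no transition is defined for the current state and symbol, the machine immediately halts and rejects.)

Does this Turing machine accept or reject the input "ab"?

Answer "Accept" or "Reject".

Execution trace:
Initial: [q0]ab
Step 1: δ(q0, a) = (qA, a, R) → a[qA]b

The machine reaches the accept state qA and halts.

Answer: Accept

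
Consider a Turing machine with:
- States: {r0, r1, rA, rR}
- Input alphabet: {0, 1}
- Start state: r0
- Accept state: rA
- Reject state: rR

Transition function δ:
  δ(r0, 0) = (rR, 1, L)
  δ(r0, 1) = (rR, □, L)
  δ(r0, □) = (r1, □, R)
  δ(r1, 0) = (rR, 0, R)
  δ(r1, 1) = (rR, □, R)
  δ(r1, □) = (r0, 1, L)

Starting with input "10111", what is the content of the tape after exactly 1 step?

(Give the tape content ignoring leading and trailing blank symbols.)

Execution trace:
Initial: [r0]10111
Step 1: δ(r0, 1) = (rR, □, L) → [rR]□□0111

The machine reaches the reject state rR and halts.

After 1 step, the tape (ignoring leading/trailing blanks) is: 0111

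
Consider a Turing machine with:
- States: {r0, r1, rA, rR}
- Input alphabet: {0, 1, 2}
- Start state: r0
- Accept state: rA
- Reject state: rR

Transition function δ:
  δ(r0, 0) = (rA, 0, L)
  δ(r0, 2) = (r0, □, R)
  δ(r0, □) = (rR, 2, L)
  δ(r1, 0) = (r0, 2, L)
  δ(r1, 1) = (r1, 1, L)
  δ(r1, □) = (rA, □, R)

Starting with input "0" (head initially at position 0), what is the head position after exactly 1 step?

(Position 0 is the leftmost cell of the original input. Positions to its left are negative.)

Execution trace (head position shown):
Step 0: [r0]0  (head at position 0)
Step 1: move left → [rA]□0  (head at position -1)

After 1 step, the head is at position -1.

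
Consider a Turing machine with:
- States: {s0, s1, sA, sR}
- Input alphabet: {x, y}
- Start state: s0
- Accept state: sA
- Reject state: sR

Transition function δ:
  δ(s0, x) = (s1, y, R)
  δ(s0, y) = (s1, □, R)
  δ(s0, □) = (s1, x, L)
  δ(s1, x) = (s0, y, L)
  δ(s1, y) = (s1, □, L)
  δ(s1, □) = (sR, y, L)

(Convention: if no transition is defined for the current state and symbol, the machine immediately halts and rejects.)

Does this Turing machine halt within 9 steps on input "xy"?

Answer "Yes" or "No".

Execution trace:
Initial: [s0]xy
Step 1: δ(s0, x) = (s1, y, R) → y[s1]y
Step 2: δ(s1, y) = (s1, □, L) → [s1]y□
Step 3: δ(s1, y) = (s1, □, L) → [s1]□□□
Step 4: δ(s1, □) = (sR, y, L) → [sR]□y□□

The machine reaches the reject state sR and halts.
The machine halted after 4 steps (within the 9-step bound).

Answer: Yes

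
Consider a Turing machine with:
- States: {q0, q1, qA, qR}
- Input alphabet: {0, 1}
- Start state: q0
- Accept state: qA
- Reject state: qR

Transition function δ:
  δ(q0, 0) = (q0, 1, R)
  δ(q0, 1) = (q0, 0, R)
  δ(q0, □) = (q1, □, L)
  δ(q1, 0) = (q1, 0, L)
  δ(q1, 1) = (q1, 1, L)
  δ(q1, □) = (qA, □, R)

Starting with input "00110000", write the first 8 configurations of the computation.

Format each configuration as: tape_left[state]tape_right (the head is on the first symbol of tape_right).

Transitions applied:
Step 1: δ(q0, 0) = (q0, 1, R)
Step 2: δ(q0, 0) = (q0, 1, R)
Step 3: δ(q0, 1) = (q0, 0, R)
Step 4: δ(q0, 1) = (q0, 0, R)
Step 5: δ(q0, 0) = (q0, 1, R)
Step 6: δ(q0, 0) = (q0, 1, R)
Step 7: δ(q0, 0) = (q0, 1, R)

The first 8 configurations are:
[q0]00110000 ⊢ 1[q0]0110000 ⊢ 11[q0]110000 ⊢ 110[q0]10000 ⊢ 1100[q0]0000 ⊢ 11001[q0]000 ⊢ 110011[q0]00 ⊢ 1100111[q0]0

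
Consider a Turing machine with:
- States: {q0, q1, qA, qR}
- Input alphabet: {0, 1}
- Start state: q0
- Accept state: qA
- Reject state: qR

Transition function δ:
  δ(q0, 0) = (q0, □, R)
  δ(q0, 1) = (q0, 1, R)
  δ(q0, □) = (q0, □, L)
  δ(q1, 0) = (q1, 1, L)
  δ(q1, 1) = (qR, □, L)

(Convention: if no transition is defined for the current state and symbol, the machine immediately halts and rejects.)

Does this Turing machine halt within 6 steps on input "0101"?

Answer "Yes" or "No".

Execution trace:
Initial: [q0]0101
Step 1: δ(q0, 0) = (q0, □, R) → □[q0]101
Step 2: δ(q0, 1) = (q0, 1, R) → □1[q0]01
Step 3: δ(q0, 0) = (q0, □, R) → □1□[q0]1
Step 4: δ(q0, 1) = (q0, 1, R) → □1□1[q0]□
Step 5: δ(q0, □) = (q0, □, L) → □1□[q0]1□
Step 6: δ(q0, 1) = (q0, 1, R) → □1□1[q0]□

The machine has not reached a halting state after 6 steps.
The machine did not halt within the 6-step bound.

Answer: No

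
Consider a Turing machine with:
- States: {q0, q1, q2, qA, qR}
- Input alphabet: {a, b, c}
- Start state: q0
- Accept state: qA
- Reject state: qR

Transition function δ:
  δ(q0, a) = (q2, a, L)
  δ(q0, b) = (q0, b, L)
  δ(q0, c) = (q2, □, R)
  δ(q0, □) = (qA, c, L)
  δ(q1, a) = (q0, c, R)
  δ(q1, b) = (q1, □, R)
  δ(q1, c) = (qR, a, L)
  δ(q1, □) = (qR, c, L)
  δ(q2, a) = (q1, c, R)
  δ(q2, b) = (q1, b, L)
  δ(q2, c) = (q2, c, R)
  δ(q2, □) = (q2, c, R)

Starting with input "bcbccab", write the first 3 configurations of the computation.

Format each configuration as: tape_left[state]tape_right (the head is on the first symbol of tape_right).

Transitions applied:
Step 1: δ(q0, b) = (q0, b, L)
Step 2: δ(q0, □) = (qA, c, L)

The first 3 configurations are:
[q0]bcbccab ⊢ [q0]□bcbccab ⊢ [qA]□cbcbccab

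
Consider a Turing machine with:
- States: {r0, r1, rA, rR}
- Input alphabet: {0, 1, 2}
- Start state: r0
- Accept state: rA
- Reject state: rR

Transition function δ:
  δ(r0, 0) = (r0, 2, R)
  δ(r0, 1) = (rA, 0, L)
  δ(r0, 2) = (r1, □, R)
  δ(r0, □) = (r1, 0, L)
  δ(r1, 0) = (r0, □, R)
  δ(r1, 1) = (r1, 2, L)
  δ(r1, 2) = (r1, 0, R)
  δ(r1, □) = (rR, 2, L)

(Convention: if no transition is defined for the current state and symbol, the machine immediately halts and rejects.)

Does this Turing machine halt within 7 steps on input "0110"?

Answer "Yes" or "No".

Execution trace:
Initial: [r0]0110
Step 1: δ(r0, 0) = (r0, 2, R) → 2[r0]110
Step 2: δ(r0, 1) = (rA, 0, L) → [rA]2010

The machine reaches the accept state rA and halts.
The machine halted after 2 steps (within the 7-step bound).

Answer: Yes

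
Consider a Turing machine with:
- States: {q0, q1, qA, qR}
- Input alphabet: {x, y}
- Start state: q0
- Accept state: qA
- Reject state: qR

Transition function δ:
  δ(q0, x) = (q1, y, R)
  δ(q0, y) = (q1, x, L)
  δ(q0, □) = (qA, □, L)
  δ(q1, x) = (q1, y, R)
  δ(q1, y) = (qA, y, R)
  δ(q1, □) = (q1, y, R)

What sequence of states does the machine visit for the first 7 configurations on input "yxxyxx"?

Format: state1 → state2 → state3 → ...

Execution trace:
Initial: [q0]yxxyxx
Step 1: δ(q0, y) = (q1, x, L) → [q1]□xxxyxx
Step 2: δ(q1, □) = (q1, y, R) → y[q1]xxxyxx
Step 3: δ(q1, x) = (q1, y, R) → yy[q1]xxyxx
Step 4: δ(q1, x) = (q1, y, R) → yyy[q1]xyxx
Step 5: δ(q1, x) = (q1, y, R) → yyyy[q1]yxx
Step 6: δ(q1, y) = (qA, y, R) → yyyyy[qA]xx

The machine reaches the accept state qA and halts.

State sequence: q0 → q1 → q1 → q1 → q1 → q1 → qA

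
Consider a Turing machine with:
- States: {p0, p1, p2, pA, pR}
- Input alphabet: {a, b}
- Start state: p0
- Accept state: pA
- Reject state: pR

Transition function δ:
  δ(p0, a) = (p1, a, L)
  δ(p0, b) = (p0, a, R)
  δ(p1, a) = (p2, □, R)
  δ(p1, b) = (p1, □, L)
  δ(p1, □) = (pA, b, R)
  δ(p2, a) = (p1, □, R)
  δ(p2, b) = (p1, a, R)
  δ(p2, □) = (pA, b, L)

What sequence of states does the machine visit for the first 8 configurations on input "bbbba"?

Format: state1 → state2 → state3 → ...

Execution trace:
Initial: [p0]bbbba
Step 1: δ(p0, b) = (p0, a, R) → a[p0]bbba
Step 2: δ(p0, b) = (p0, a, R) → aa[p0]bba
Step 3: δ(p0, b) = (p0, a, R) → aaa[p0]ba
Step 4: δ(p0, b) = (p0, a, R) → aaaa[p0]a
Step 5: δ(p0, a) = (p1, a, L) → aaa[p1]aa
Step 6: δ(p1, a) = (p2, □, R) → aaa□[p2]a
Step 7: δ(p2, a) = (p1, □, R) → aaa□□[p1]□

State sequence: p0 → p0 → p0 → p0 → p0 → p1 → p2 → p1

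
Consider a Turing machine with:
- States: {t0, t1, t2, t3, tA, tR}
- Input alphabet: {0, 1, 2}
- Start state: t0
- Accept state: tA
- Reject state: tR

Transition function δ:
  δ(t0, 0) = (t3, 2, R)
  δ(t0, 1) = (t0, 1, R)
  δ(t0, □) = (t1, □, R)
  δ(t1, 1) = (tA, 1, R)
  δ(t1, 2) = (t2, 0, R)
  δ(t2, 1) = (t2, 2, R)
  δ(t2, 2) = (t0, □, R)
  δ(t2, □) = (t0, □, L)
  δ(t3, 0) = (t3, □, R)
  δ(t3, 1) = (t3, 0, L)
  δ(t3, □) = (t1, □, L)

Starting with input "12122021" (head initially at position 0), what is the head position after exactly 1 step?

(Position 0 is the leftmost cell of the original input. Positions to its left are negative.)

Execution trace (head position shown):
Step 0: [t0]12122021  (head at position 0)
Step 1: move right → 1[t0]2122021  (head at position 1)

After 1 step, the head is at position 1.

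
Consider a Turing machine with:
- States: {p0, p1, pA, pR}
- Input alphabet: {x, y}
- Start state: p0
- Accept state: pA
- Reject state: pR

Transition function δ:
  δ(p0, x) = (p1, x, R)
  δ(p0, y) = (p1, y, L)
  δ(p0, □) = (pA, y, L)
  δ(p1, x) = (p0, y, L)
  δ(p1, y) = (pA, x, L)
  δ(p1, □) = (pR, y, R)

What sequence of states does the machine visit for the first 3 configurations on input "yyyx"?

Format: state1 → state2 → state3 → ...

Execution trace:
Initial: [p0]yyyx
Step 1: δ(p0, y) = (p1, y, L) → [p1]□yyyx
Step 2: δ(p1, □) = (pR, y, R) → y[pR]yyyx

The machine reaches the reject state pR and halts.

State sequence: p0 → p1 → pR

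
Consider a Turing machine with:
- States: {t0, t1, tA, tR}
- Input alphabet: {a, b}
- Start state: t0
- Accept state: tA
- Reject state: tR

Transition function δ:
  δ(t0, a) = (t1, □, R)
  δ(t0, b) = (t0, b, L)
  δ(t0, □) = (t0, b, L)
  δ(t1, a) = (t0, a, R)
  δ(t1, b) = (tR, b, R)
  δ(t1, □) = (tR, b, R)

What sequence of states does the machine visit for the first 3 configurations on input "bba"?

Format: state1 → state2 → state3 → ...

Execution trace:
Initial: [t0]bba
Step 1: δ(t0, b) = (t0, b, L) → [t0]□bba
Step 2: δ(t0, □) = (t0, b, L) → [t0]□bbba

State sequence: t0 → t0 → t0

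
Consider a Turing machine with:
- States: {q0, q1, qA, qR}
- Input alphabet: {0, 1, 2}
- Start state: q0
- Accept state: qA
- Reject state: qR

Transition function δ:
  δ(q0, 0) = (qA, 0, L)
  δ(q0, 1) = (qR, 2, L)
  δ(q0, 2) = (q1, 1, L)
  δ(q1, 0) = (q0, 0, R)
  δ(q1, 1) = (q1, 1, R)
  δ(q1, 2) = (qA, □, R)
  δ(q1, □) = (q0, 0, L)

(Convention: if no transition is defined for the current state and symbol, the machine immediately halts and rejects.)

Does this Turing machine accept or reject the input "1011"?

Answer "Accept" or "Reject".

Execution trace:
Initial: [q0]1011
Step 1: δ(q0, 1) = (qR, 2, L) → [qR]□2011

The machine reaches the reject state qR and halts.

Answer: Reject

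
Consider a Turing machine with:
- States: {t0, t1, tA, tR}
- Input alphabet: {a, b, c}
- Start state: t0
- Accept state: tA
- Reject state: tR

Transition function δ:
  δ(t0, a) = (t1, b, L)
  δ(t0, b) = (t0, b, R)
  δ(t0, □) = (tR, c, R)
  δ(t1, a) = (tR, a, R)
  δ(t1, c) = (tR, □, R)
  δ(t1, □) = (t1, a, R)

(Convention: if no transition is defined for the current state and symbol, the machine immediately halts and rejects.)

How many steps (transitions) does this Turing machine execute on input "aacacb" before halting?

Execution trace:
Initial: [t0]aacacb
Step 1: δ(t0, a) = (t1, b, L) → [t1]□bacacb
Step 2: δ(t1, □) = (t1, a, R) → a[t1]bacacb

No transition is defined for δ(t1, b). By convention the machine halts and rejects.

The machine executed 2 steps before halting.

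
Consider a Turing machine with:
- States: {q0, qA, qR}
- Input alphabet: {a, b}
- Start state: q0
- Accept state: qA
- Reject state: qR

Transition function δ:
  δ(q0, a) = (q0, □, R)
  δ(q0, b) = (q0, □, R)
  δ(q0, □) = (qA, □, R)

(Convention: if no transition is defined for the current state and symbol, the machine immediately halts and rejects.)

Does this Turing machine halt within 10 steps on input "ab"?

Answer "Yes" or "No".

Execution trace:
Initial: [q0]ab
Step 1: δ(q0, a) = (q0, □, R) → □[q0]b
Step 2: δ(q0, b) = (q0, □, R) → □□[q0]□
Step 3: δ(q0, □) = (qA, □, R) → □□□[qA]□

The machine reaches the accept state qA and halts.
The machine halted after 3 steps (within the 10-step bound).

Answer: Yes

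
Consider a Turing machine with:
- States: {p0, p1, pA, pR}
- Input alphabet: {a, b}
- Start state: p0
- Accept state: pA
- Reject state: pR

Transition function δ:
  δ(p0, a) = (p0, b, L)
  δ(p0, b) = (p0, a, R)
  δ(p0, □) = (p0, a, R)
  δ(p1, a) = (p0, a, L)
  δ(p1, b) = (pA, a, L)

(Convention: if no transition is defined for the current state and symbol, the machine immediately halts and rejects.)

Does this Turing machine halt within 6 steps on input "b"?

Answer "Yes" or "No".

Execution trace:
Initial: [p0]b
Step 1: δ(p0, b) = (p0, a, R) → a[p0]□
Step 2: δ(p0, □) = (p0, a, R) → aa[p0]□
Step 3: δ(p0, □) = (p0, a, R) → aaa[p0]□
Step 4: δ(p0, □) = (p0, a, R) → aaaa[p0]□
Step 5: δ(p0, □) = (p0, a, R) → aaaaa[p0]□
Step 6: δ(p0, □) = (p0, a, R) → aaaaaa[p0]□

The machine has not reached a halting state after 6 steps.
The machine did not halt within the 6-step bound.

Answer: No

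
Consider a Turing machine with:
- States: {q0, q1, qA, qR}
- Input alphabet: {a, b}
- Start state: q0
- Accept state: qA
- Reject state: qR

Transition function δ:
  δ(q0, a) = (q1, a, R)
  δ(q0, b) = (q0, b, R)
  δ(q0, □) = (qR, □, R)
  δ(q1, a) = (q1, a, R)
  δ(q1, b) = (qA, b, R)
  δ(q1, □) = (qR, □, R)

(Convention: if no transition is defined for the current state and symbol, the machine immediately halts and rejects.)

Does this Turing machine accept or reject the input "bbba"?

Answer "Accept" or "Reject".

Execution trace:
Initial: [q0]bbba
Step 1: δ(q0, b) = (q0, b, R) → b[q0]bba
Step 2: δ(q0, b) = (q0, b, R) → bb[q0]ba
Step 3: δ(q0, b) = (q0, b, R) → bbb[q0]a
Step 4: δ(q0, a) = (q1, a, R) → bbba[q1]□
Step 5: δ(q1, □) = (qR, □, R) → bbba□[qR]□

The machine reaches the reject state qR and halts.

Answer: Reject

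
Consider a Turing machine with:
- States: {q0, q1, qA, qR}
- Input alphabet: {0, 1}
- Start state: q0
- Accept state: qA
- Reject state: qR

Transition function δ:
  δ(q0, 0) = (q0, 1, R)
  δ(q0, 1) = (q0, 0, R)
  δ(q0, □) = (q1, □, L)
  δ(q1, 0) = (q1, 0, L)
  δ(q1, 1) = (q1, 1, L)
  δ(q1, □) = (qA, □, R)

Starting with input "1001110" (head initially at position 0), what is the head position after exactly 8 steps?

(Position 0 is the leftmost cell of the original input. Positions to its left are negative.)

Execution trace (head position shown):
Step 0: [q0]1001110  (head at position 0)
Step 1: move right → 0[q0]001110  (head at position 1)
Step 2: move right → 01[q0]01110  (head at position 2)
Step 3: move right → 011[q0]1110  (head at position 3)
Step 4: move right → 0110[q0]110  (head at position 4)
Step 5: move right → 01100[q0]10  (head at position 5)
Step 6: move right → 011000[q0]0  (head at position 6)
Step 7: move right → 0110001[q0]□  (head at position 7)
Step 8: move left → 011000[q1]1□  (head at position 6)

After 8 steps, the head is at position 6.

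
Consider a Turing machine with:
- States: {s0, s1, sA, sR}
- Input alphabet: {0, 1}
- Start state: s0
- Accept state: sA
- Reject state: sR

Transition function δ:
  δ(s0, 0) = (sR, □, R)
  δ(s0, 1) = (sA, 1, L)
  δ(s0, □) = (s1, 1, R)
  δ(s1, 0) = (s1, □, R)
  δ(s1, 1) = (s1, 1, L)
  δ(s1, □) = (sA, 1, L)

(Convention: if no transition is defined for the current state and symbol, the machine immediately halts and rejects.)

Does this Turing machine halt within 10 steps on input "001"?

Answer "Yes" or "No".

Execution trace:
Initial: [s0]001
Step 1: δ(s0, 0) = (sR, □, R) → □[sR]01

The machine reaches the reject state sR and halts.
The machine halted after 1 step (within the 10-step bound).

Answer: Yes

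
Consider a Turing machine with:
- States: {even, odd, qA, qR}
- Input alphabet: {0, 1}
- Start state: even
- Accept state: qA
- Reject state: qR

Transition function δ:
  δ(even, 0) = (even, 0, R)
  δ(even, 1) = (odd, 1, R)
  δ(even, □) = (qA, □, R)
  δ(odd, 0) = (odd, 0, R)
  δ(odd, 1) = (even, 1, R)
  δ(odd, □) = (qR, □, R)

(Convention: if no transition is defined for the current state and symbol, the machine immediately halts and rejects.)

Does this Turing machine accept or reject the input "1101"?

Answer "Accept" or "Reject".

Execution trace:
Initial: [even]1101
Step 1: δ(even, 1) = (odd, 1, R) → 1[odd]101
Step 2: δ(odd, 1) = (even, 1, R) → 11[even]01
Step 3: δ(even, 0) = (even, 0, R) → 110[even]1
Step 4: δ(even, 1) = (odd, 1, R) → 1101[odd]□
Step 5: δ(odd, □) = (qR, □, R) → 1101□[qR]□

The machine reaches the reject state qR and halts.

Answer: Reject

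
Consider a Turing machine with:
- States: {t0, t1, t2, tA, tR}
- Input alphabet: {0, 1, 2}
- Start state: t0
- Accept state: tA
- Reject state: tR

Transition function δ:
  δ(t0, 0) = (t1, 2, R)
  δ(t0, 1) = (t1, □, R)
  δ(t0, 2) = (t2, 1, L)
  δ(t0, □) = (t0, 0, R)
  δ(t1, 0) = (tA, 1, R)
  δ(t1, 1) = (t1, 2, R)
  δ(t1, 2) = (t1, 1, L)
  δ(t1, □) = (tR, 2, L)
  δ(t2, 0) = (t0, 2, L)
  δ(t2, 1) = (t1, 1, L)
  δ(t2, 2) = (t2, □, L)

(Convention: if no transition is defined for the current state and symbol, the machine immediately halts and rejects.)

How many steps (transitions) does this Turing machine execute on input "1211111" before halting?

Execution trace:
Initial: [t0]1211111
Step 1: δ(t0, 1) = (t1, □, R) → □[t1]211111
Step 2: δ(t1, 2) = (t1, 1, L) → [t1]□111111
Step 3: δ(t1, □) = (tR, 2, L) → [tR]□2111111

The machine reaches the reject state tR and halts.

The machine executed 3 steps before halting.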